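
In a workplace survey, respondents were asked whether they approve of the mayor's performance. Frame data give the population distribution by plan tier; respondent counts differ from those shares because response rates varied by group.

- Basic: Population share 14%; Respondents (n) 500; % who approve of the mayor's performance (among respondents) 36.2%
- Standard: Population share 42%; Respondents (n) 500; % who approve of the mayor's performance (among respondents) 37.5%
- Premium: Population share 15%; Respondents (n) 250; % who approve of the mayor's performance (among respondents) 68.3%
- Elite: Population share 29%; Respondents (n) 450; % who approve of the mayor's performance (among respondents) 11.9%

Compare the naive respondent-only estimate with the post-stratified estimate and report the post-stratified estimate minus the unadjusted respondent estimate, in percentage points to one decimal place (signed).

-0.4 percentage points

Naive respondent-only estimate (weights = respondent counts):
  (500/1700)×36.2 + (500/1700)×37.5 + (250/1700)×68.3 + (450/1700)×11.9 = 34.8706%
Post-stratifying to population shares instead:
  0.14×36.2 + 0.42×37.5 + 0.15×68.3 + 0.29×11.9 = 34.514%
Difference = 34.514 − 34.8706 = -0.3566 pp.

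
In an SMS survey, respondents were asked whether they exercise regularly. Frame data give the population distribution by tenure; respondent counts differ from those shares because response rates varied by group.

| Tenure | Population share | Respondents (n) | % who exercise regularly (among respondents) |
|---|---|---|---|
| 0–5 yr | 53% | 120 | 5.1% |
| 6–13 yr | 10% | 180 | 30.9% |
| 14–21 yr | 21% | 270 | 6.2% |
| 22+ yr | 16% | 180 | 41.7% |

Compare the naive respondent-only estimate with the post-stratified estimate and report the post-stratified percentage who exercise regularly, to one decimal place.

Unadjusted (pooled respondent) estimate weights by respondent counts:
  (120/750)×5.1 + (180/750)×30.9 + (270/750)×6.2 + (180/750)×41.7 = 20.472%
Post-stratified estimate weights by population shares:
  0.53×5.1 + 0.1×30.9 + 0.21×6.2 + 0.16×41.7 = 13.767%

13.8%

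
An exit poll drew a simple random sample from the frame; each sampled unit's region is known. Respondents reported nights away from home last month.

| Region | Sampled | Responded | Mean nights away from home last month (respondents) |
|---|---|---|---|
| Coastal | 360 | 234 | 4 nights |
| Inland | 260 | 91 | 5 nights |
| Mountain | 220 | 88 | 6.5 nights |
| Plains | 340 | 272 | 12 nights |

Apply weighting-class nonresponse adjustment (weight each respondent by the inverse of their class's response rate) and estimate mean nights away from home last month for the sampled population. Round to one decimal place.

Class response rates: Coastal 234/360 = 65%, Inland 91/260 = 35%, Mountain 88/220 = 40%, Plains 272/340 = 80%.
Inverse-response-rate weighting restores each class to its sampled count, so class totals weight by n_sampled:
  Coastal: 360 × 4 = 1440
  Inland: 260 × 5 = 1300
  Mountain: 220 × 6.5 = 1430
  Plains: 340 × 12 = 4080
Adjusted estimate = 8250 / 1,180 = 6.99153 → 7.0.

7.0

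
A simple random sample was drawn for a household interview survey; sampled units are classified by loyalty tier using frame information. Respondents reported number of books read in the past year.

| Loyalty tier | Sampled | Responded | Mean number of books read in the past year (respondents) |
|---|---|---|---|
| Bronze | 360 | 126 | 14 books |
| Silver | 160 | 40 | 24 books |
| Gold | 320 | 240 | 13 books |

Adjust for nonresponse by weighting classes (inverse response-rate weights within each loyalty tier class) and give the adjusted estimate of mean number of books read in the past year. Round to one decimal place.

15.5

Class response rates: Bronze 126/360 = 35%, Silver 40/160 = 25%, Gold 240/320 = 75%.
Each respondent's weight = sampled/responded in their class; summing within a class gives n_sampled, so:
  Bronze: 360 × 14 = 5040
  Silver: 160 × 24 = 3840
  Gold: 320 × 13 = 4160
Adjusted estimate = 13,040 / 840 = 15.5238 → 15.5.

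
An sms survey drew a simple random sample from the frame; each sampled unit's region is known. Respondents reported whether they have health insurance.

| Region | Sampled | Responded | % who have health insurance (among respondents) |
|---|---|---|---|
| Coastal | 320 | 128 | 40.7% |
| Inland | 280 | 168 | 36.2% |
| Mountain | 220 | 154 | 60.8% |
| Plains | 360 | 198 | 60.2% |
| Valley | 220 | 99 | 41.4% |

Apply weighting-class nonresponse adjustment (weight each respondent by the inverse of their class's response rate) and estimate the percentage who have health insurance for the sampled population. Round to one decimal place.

Class response rates: Coastal 128/320 = 40%, Inland 168/280 = 60%, Mountain 154/220 = 70%, Plains 198/360 = 55%, Valley 99/220 = 45%.
Weighting each respondent by the inverse class response rate inflates each class back to its sampled size, so the class weight is n_sampled:
  Coastal: 320 × 40.7 = 13,024
  Inland: 280 × 36.2 = 10,136
  Mountain: 220 × 60.8 = 13,376
  Plains: 360 × 60.2 = 21,672
  Valley: 220 × 41.4 = 9108
Adjusted estimate = 67,316 / 1,400 = 48.0829 → 48.1%.

48.1%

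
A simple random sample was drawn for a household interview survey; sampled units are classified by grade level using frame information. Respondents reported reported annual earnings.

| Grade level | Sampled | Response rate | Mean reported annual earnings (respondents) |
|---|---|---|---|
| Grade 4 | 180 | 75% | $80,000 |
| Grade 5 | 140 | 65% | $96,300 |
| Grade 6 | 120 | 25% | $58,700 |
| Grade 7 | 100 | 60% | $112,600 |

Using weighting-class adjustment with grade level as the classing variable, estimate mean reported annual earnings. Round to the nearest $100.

With weight = n_sampled/n_responded per class, the weighted class total is n_sampled:
  Grade 4: 180 × 80,000 = 14,400,000
  Grade 5: 140 × 96,300 = 13,482,000
  Grade 6: 120 × 58,700 = 7,044,000
  Grade 7: 100 × 112,600 = 11,260,000
Adjusted estimate = 46,186,000 / 540 = 85529.6 → $85,500.

$85,500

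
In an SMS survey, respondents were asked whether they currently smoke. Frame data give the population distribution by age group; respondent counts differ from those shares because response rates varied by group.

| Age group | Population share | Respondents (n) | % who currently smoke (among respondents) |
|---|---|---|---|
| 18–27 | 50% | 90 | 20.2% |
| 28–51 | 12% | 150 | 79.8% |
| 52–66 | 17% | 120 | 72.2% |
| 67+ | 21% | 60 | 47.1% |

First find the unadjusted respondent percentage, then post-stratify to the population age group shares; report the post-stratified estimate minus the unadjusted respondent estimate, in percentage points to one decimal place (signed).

Without adjustment, the pooled respondent share is:
  (90/420)×20.2 + (150/420)×79.8 + (120/420)×72.2 + (60/420)×47.1 = 60.1857%
Reweighting by population age group shares:
  0.5×20.2 + 0.12×79.8 + 0.17×72.2 + 0.21×47.1 = 41.841%
Difference = 41.841 − 60.1857 = -18.3447 pp.

-18.3 percentage points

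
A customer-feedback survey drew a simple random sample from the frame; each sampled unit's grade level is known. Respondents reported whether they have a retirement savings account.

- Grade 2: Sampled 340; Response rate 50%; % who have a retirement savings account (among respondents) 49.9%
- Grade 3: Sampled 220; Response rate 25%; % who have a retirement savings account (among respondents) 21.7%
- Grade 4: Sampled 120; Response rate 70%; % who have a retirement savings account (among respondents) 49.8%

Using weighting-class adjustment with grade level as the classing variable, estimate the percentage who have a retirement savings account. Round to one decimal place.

Weighting each respondent by the inverse class response rate inflates each class back to its sampled size, so the class weight is n_sampled:
  Grade 2: 340 × 49.9 = 16,966
  Grade 3: 220 × 21.7 = 4774
  Grade 4: 120 × 49.8 = 5976
Adjusted estimate = 27,716 / 680 = 40.7588 → 40.8%.

40.8%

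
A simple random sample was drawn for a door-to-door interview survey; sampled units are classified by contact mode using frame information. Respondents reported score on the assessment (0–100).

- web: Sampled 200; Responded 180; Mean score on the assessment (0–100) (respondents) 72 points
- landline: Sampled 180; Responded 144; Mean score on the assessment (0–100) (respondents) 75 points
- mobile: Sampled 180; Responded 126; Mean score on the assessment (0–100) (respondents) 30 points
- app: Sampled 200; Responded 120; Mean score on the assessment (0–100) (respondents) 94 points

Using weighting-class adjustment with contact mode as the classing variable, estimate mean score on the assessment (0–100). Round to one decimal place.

68.6

Class response rates: web 180/200 = 90%, landline 144/180 = 80%, mobile 126/180 = 70%, app 120/200 = 60%.
With weight = n_sampled/n_responded per class, the weighted class total is n_sampled:
  web: 200 × 72 = 14,400
  landline: 180 × 75 = 13,500
  mobile: 180 × 30 = 5400
  app: 200 × 94 = 18,800
Adjusted estimate = 52,100 / 760 = 68.5526 → 68.6.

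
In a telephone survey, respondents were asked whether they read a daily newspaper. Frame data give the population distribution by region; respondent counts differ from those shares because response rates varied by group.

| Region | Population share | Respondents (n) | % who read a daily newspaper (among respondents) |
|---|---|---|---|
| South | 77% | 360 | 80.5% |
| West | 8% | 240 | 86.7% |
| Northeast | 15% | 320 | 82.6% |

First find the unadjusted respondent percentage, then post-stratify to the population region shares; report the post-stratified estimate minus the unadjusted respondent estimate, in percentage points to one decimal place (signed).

Without adjustment, the pooled respondent share is:
  (360/920)×80.5 + (240/920)×86.7 + (320/920)×82.6 = 82.8478%
Post-stratifying to population shares instead:
  0.77×80.5 + 0.08×86.7 + 0.15×82.6 = 81.311%
Difference = 81.311 − 82.8478 = -1.5368 pp.

-1.5 percentage points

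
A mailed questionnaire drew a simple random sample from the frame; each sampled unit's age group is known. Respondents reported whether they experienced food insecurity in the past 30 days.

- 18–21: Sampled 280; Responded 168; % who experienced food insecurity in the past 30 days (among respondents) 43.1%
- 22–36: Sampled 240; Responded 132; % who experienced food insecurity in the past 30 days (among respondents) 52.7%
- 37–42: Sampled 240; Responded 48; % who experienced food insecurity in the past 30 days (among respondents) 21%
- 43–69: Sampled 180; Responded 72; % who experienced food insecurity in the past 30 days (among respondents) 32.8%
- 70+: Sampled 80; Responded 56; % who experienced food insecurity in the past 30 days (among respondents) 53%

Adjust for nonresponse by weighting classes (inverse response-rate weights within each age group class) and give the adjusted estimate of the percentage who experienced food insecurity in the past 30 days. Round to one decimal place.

Response rates by class: 18–21 168/280 = 60%, 22–36 132/240 = 55%, 37–42 48/240 = 20%, 43–69 72/180 = 40%, 70+ 56/80 = 70%.
With weight = n_sampled/n_responded per class, the weighted class total is n_sampled:
  18–21: 280 × 43.1 = 12,068
  22–36: 240 × 52.7 = 12,648
  37–42: 240 × 21 = 5040
  43–69: 180 × 32.8 = 5904
  70+: 80 × 53 = 4240
Adjusted estimate = 39,900 / 1,020 = 39.1176 → 39.1%.

39.1%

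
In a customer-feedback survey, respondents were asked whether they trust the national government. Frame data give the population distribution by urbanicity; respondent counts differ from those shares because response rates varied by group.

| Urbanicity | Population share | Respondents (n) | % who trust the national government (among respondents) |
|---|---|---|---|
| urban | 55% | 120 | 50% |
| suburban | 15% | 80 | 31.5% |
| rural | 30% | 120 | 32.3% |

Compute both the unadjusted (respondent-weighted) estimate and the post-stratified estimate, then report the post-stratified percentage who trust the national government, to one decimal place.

41.9%

Without adjustment, the pooled respondent share is:
  (120/320)×50 + (80/320)×31.5 + (120/320)×32.3 = 38.7375%
Reweighting by population urbanicity shares:
  0.55×50 + 0.15×31.5 + 0.3×32.3 = 41.915%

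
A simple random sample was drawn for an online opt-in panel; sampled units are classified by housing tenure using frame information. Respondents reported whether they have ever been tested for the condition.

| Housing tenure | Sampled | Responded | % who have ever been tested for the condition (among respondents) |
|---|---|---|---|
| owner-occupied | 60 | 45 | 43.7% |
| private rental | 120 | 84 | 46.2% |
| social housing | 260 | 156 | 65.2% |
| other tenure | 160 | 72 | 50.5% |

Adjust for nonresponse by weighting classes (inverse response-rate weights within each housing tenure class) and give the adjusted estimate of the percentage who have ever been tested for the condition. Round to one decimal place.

55.3%

Response rates by class: owner-occupied 45/60 = 75%, private rental 84/120 = 70%, social housing 156/260 = 60%, other tenure 72/160 = 45%.
Weighting each respondent by the inverse class response rate inflates each class back to its sampled size, so the class weight is n_sampled:
  owner-occupied: 60 × 43.7 = 2622
  private rental: 120 × 46.2 = 5544
  social housing: 260 × 65.2 = 16,952
  other tenure: 160 × 50.5 = 8080
Adjusted estimate = 33,198 / 600 = 55.33 → 55.3%.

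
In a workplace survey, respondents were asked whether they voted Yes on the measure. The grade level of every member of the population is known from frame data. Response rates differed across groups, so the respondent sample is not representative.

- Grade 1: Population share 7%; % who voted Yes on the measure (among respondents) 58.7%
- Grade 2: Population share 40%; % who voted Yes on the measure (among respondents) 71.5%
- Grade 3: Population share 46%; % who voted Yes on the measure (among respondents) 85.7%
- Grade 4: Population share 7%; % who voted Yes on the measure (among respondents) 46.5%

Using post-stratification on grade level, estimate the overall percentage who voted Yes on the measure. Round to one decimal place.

Each cell contributes population-share × respondent value:
  Grade 1: 0.07 × 58.7 = 4.109
  Grade 2: 0.4 × 71.5 = 28.6
  Grade 3: 0.46 × 85.7 = 39.422
  Grade 4: 0.07 × 46.5 = 3.255
Post-stratified estimate = 75.386 → 75.4%.

75.4%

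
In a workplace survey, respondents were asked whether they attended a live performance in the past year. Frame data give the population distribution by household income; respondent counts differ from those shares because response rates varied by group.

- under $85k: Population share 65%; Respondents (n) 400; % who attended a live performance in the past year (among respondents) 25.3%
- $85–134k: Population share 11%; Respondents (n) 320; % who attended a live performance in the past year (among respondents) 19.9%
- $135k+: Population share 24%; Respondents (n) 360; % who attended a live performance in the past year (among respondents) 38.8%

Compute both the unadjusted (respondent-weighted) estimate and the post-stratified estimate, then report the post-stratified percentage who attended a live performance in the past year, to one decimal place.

Naive respondent-only estimate (weights = respondent counts):
  (400/1080)×25.3 + (320/1080)×19.9 + (360/1080)×38.8 = 28.2%
Post-stratifying to population shares instead:
  0.65×25.3 + 0.11×19.9 + 0.24×38.8 = 27.946%

27.9%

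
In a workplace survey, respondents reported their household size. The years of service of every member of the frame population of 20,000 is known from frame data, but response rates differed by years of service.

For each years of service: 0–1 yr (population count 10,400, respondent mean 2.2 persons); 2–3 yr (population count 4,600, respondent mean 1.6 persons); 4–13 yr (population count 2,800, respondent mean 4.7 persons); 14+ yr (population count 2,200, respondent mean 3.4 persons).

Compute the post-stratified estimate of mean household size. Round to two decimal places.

Weight each group's respondent value by its population share:
  0–1 yr: (10,400/20,000) × 2.2 = 1.144
  2–3 yr: (4,600/20,000) × 1.6 = 0.368
  4–13 yr: (2,800/20,000) × 4.7 = 0.658
  14+ yr: (2,200/20,000) × 3.4 = 0.374
Post-stratified estimate = 2.544 → 2.54.

2.54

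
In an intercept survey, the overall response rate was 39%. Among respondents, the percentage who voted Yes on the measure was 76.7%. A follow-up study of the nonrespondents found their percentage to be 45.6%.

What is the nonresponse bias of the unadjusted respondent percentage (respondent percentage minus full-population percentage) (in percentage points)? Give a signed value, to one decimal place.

+19.0 percentage points

Nonresponse fraction = 1 − 0.39 = 0.61.
Bias = (nonresponse fraction) × (respondent percentage − nonrespondent percentage)
     = 0.61 × (76.7 − 45.6) = 0.61 × 31.1 = 18.971.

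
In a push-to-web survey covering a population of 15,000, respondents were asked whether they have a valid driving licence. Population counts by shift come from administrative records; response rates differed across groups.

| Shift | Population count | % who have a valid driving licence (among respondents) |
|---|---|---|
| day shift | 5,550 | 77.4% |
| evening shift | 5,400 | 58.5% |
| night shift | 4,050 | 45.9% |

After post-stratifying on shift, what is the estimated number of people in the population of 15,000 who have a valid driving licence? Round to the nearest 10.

9,310

Apply each group's respondent rate to its population count:
  day shift: 5,550 × 77.4% = 4295.7
  evening shift: 5,400 × 58.5% = 3159
  night shift: 4,050 × 45.9% = 1858.95
Estimated total = 9313.65 → 9,310.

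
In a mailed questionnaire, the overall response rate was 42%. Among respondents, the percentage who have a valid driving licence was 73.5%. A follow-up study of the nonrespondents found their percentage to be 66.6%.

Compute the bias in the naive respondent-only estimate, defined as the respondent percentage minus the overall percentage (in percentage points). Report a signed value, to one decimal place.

+4.0 percentage points

Nonresponse fraction = 1 − 0.42 = 0.58.
Bias = (nonresponse fraction) × (respondent percentage − nonrespondent percentage)
     = 0.58 × (73.5 − 66.6) = 0.58 × 6.9 = 4.002.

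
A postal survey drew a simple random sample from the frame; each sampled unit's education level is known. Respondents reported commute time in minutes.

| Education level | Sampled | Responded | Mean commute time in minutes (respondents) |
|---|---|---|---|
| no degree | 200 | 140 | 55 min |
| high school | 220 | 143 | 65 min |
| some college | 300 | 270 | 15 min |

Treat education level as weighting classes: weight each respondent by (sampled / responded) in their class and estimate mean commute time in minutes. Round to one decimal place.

Response rates by class: no degree 140/200 = 70%, high school 143/220 = 65%, some college 270/300 = 90%.
Inverse-response-rate weighting restores each class to its sampled count, so class totals weight by n_sampled:
  no degree: 200 × 55 = 11,000
  high school: 220 × 65 = 14,300
  some college: 300 × 15 = 4500
Adjusted estimate = 29,800 / 720 = 41.3889 → 41.4.

41.4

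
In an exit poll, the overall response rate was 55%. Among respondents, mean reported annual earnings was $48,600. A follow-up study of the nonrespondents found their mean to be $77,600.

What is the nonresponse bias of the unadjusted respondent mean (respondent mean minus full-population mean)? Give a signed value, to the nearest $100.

Nonresponse fraction = 1 − 0.55 = 0.45.
Bias = (nonresponse fraction) × (respondent mean − nonrespondent mean)
     = 0.45 × (48,600 − 77,600) = 0.45 × -29,000 = -13,050.

-$13,000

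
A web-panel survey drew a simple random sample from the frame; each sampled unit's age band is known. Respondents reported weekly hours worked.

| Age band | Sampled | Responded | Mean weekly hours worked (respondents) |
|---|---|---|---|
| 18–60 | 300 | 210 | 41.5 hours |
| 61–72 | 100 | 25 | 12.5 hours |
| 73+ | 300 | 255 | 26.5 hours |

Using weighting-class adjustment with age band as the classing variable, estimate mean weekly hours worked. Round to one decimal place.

30.9

Class response rates: 18–60 210/300 = 70%, 61–72 25/100 = 25%, 73+ 255/300 = 85%.
Each respondent's weight = sampled/responded in their class; summing within a class gives n_sampled, so:
  18–60: 300 × 41.5 = 12,450
  61–72: 100 × 12.5 = 1250
  73+: 300 × 26.5 = 7950
Adjusted estimate = 21,650 / 700 = 30.9286 → 30.9.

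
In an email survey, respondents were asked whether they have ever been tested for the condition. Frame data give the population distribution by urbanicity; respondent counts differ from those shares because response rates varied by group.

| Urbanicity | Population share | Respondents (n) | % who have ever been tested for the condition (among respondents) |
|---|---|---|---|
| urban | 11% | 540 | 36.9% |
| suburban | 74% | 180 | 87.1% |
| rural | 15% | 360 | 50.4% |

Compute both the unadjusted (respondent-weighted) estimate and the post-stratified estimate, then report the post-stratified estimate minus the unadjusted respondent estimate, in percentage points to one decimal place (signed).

Naive respondent-only estimate (weights = respondent counts):
  (540/1080)×36.9 + (180/1080)×87.1 + (360/1080)×50.4 = 49.7667%
Post-stratifying to population shares instead:
  0.11×36.9 + 0.74×87.1 + 0.15×50.4 = 76.073%
Difference = 76.073 − 49.7667 = 26.3063 pp.

+26.3 percentage points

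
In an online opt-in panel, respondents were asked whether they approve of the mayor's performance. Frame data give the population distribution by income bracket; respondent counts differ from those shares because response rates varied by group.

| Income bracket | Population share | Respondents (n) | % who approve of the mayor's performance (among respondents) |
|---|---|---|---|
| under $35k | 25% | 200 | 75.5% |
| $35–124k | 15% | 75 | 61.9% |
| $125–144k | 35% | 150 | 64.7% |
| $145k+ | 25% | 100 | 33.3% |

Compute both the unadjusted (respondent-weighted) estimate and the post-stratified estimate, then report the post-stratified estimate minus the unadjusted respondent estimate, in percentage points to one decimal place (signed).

Unadjusted (pooled respondent) estimate weights by respondent counts:
  (200/525)×75.5 + (75/525)×61.9 + (150/525)×64.7 + (100/525)×33.3 = 62.4333%
Reweighting by population income bracket shares:
  0.25×75.5 + 0.15×61.9 + 0.35×64.7 + 0.25×33.3 = 59.13%
Difference = 59.13 − 62.4333 = -3.3033 pp.

-3.3 percentage points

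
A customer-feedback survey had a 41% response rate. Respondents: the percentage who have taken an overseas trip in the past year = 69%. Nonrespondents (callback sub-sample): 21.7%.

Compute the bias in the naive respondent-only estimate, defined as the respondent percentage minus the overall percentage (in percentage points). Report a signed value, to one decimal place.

+27.9 percentage points

Nonresponse fraction = 1 − 0.41 = 0.59.
Bias = (nonresponse fraction) × (respondent percentage − nonrespondent percentage)
     = 0.59 × (69 − 21.7) = 0.59 × 47.3 = 27.907.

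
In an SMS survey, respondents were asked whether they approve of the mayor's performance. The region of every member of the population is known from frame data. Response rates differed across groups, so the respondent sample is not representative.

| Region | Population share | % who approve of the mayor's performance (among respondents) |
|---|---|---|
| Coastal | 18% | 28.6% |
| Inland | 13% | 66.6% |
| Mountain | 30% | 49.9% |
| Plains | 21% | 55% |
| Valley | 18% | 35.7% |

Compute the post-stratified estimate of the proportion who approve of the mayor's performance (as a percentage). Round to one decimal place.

Each cell contributes population-share × respondent value:
  Coastal: 0.18 × 28.6 = 5.148
  Inland: 0.13 × 66.6 = 8.658
  Mountain: 0.3 × 49.9 = 14.97
  Plains: 0.21 × 55 = 11.55
  Valley: 0.18 × 35.7 = 6.426
Post-stratified estimate = 46.752 → 46.8%.

46.8%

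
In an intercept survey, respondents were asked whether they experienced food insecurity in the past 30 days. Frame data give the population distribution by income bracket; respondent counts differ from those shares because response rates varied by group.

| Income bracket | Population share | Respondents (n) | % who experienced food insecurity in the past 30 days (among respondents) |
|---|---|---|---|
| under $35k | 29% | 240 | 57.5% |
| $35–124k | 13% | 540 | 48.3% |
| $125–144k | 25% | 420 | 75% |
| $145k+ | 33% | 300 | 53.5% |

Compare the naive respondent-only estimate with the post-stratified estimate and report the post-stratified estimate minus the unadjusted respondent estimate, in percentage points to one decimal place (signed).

Unadjusted (pooled respondent) estimate weights by respondent counts:
  (240/1500)×57.5 + (540/1500)×48.3 + (420/1500)×75 + (300/1500)×53.5 = 58.288%
Post-stratified estimate weights by population shares:
  0.29×57.5 + 0.13×48.3 + 0.25×75 + 0.33×53.5 = 59.359%
Difference = 59.359 − 58.288 = 1.071 pp.

+1.1 percentage points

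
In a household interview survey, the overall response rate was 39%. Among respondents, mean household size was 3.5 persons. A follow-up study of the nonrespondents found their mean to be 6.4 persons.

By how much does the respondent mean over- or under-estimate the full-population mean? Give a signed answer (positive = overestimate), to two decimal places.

Nonresponse fraction = 1 − 0.39 = 0.61.
Bias = (nonresponse fraction) × (respondent mean − nonrespondent mean)
     = 0.61 × (3.5 − 6.4) = 0.61 × -2.9 = -1.769.

-1.77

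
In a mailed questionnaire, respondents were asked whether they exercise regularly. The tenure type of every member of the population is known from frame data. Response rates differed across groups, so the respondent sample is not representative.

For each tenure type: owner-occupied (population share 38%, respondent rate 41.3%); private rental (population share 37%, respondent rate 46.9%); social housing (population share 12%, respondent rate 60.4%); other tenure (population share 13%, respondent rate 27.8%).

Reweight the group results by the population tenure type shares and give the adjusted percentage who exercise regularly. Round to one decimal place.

Each cell contributes population-share × respondent value:
  owner-occupied: 0.38 × 41.3 = 15.694
  private rental: 0.37 × 46.9 = 17.353
  social housing: 0.12 × 60.4 = 7.248
  other tenure: 0.13 × 27.8 = 3.614
Post-stratified estimate = 43.909 → 43.9%.

43.9%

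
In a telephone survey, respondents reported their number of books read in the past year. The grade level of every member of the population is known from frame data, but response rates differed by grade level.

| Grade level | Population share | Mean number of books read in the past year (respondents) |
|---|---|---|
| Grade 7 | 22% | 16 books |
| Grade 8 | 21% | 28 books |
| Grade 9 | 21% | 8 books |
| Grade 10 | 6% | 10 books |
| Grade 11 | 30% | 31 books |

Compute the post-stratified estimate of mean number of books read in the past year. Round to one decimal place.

21.0

Reweight to the known grade level distribution:
  Grade 7: 0.22 × 16 = 3.52
  Grade 8: 0.21 × 28 = 5.88
  Grade 9: 0.21 × 8 = 1.68
  Grade 10: 0.06 × 10 = 0.6
  Grade 11: 0.3 × 31 = 9.3
Post-stratified estimate = 20.98 → 21.0.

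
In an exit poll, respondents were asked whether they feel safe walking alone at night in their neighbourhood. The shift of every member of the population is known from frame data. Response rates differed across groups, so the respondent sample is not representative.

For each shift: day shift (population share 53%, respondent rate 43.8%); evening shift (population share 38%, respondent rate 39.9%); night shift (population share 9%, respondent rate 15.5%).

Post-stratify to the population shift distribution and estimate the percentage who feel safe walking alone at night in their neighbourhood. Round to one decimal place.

39.8%

Post-stratification weights by population share, not respondent share:
  day shift: 0.53 × 43.8 = 23.214
  evening shift: 0.38 × 39.9 = 15.162
  night shift: 0.09 × 15.5 = 1.395
Post-stratified estimate = 39.771 → 39.8%.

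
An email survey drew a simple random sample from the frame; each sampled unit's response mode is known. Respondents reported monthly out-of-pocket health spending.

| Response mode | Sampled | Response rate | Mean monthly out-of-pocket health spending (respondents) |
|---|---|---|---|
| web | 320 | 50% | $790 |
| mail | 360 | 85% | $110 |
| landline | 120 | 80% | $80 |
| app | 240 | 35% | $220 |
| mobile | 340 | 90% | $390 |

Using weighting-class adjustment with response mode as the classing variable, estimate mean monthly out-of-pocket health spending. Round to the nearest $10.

With weight = n_sampled/n_responded per class, the weighted class total is n_sampled:
  web: 320 × 790 = 252,800
  mail: 360 × 110 = 39,600
  landline: 120 × 80 = 9600
  app: 240 × 220 = 52,800
  mobile: 340 × 390 = 132,600
Adjusted estimate = 487,400 / 1,380 = 353.188 → $350.

$350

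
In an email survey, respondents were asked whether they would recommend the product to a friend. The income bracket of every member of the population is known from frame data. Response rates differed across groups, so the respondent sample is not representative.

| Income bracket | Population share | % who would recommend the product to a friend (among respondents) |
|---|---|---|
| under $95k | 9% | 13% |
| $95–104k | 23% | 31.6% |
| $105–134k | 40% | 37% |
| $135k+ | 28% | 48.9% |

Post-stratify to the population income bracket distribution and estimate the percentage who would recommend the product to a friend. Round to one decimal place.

36.9%

Each cell contributes population-share × respondent value:
  under $95k: 0.09 × 13 = 1.17
  $95–104k: 0.23 × 31.6 = 7.268
  $105–134k: 0.4 × 37 = 14.8
  $135k+: 0.28 × 48.9 = 13.692
Post-stratified estimate = 36.93 → 36.9%.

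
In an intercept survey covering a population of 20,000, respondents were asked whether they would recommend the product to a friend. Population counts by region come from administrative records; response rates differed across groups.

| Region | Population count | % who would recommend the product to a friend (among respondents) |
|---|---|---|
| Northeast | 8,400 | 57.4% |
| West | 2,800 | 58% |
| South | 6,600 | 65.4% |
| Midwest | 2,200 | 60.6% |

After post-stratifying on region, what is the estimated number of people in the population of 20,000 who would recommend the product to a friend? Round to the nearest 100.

12,100

Estimated count per cell = population count × respondent percentage:
  Northeast: 8,400 × 57.4% = 4821.6
  West: 2,800 × 58% = 1624
  South: 6,600 × 65.4% = 4316.4
  Midwest: 2,200 × 60.6% = 1333.2
Estimated total = 12095.2 → 12,100.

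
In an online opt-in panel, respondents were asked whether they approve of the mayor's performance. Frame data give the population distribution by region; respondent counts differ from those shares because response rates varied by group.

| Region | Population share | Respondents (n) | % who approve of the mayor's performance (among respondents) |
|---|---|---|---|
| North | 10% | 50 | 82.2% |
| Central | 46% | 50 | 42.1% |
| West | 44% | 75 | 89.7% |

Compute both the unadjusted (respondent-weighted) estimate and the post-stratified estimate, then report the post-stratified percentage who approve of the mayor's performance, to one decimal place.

Without adjustment, the pooled respondent share is:
  (50/175)×82.2 + (50/175)×42.1 + (75/175)×89.7 = 73.9571%
Post-stratified estimate weights by population shares:
  0.1×82.2 + 0.46×42.1 + 0.44×89.7 = 67.054%

67.1%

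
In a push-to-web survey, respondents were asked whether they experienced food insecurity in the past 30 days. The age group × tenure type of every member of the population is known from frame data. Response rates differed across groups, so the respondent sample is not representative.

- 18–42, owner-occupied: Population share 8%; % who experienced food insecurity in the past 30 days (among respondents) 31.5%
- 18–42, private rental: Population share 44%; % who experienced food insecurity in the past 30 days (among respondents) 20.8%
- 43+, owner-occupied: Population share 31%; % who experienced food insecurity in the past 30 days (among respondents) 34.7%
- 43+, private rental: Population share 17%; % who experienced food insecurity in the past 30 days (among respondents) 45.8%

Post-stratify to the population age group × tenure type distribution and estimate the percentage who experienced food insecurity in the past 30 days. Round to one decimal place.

30.2%

Post-stratification weights by population share, not respondent share:
  18–42, owner-occupied: 0.08 × 31.5 = 2.52
  18–42, private rental: 0.44 × 20.8 = 9.152
  43+, owner-occupied: 0.31 × 34.7 = 10.757
  43+, private rental: 0.17 × 45.8 = 7.786
Post-stratified estimate = 30.215 → 30.2%.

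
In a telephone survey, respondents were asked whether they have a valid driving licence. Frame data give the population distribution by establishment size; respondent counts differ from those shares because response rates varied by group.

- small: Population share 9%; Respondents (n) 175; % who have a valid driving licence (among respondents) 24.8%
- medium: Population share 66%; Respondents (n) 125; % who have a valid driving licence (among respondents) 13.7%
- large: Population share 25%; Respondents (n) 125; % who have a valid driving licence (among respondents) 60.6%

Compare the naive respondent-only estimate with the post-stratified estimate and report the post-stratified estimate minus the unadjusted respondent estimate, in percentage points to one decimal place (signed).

-5.6 percentage points

Naive respondent-only estimate (weights = respondent counts):
  (175/425)×24.8 + (125/425)×13.7 + (125/425)×60.6 = 32.0647%
Post-stratifying to population shares instead:
  0.09×24.8 + 0.66×13.7 + 0.25×60.6 = 26.424%
Difference = 26.424 − 32.0647 = -5.6407 pp.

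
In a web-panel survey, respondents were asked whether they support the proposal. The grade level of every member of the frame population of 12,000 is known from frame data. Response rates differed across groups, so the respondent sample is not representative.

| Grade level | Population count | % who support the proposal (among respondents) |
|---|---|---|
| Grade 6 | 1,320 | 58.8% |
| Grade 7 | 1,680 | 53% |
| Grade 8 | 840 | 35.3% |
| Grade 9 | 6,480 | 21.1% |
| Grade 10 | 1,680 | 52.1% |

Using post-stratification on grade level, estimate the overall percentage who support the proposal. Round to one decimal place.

Each cell contributes population-share × respondent value:
  Grade 6: (1,320/12,000) × 58.8 = 6.468
  Grade 7: (1,680/12,000) × 53 = 7.42
  Grade 8: (840/12,000) × 35.3 = 2.471
  Grade 9: (6,480/12,000) × 21.1 = 11.394
  Grade 10: (1,680/12,000) × 52.1 = 7.294
Post-stratified estimate = 35.047 → 35.0%.

35.0%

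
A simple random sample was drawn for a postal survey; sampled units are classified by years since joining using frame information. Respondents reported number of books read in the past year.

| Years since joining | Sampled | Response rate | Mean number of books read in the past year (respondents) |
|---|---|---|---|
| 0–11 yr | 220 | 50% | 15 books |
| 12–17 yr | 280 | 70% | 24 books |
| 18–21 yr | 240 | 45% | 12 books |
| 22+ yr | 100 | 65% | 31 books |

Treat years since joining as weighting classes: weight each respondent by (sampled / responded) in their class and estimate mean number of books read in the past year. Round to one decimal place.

19.0

Each respondent's weight = sampled/responded in their class; summing within a class gives n_sampled, so:
  0–11 yr: 220 × 15 = 3300
  12–17 yr: 280 × 24 = 6720
  18–21 yr: 240 × 12 = 2880
  22+ yr: 100 × 31 = 3100
Adjusted estimate = 16,000 / 840 = 19.0476 → 19.0.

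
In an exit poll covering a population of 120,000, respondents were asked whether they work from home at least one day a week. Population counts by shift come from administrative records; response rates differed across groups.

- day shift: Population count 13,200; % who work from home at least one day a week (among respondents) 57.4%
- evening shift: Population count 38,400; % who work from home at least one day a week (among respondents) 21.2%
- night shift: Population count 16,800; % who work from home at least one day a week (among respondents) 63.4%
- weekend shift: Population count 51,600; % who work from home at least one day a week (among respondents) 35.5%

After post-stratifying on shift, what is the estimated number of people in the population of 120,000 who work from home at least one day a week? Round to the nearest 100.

44,700

Estimated count per cell = population count × respondent percentage:
  day shift: 13,200 × 57.4% = 7576.8
  evening shift: 38,400 × 21.2% = 8140.8
  night shift: 16,800 × 63.4% = 10651.2
  weekend shift: 51,600 × 35.5% = 18,318
Estimated total = 44686.8 → 44,700.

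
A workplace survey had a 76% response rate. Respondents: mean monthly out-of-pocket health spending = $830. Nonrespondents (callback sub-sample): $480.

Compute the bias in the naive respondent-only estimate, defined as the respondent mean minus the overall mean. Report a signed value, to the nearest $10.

+$80

Nonresponse fraction = 1 − 0.76 = 0.24.
Bias = (nonresponse fraction) × (respondent mean − nonrespondent mean)
     = 0.24 × (830 − 480) = 0.24 × 350 = 84.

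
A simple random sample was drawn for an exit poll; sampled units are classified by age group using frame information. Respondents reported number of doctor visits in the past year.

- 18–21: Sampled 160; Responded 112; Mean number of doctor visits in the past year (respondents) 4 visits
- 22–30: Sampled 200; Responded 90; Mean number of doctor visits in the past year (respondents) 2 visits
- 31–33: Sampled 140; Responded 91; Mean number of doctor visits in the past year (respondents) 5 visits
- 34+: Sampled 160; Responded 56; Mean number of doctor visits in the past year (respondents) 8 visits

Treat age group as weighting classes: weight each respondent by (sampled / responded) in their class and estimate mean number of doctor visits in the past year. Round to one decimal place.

4.6

Response rates by class: 18–21 112/160 = 70%, 22–30 90/200 = 45%, 31–33 91/140 = 65%, 34+ 56/160 = 35%.
Inverse-response-rate weighting restores each class to its sampled count, so class totals weight by n_sampled:
  18–21: 160 × 4 = 640
  22–30: 200 × 2 = 400
  31–33: 140 × 5 = 700
  34+: 160 × 8 = 1280
Adjusted estimate = 3020 / 660 = 4.57576 → 4.6.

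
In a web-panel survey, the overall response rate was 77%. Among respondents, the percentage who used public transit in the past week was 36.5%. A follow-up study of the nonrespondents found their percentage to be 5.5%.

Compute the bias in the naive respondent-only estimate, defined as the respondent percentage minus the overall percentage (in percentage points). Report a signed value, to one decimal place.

+7.1 percentage points

Nonresponse fraction = 1 − 0.77 = 0.23.
Bias = (nonresponse fraction) × (respondent percentage − nonrespondent percentage)
     = 0.23 × (36.5 − 5.5) = 0.23 × 31 = 7.13.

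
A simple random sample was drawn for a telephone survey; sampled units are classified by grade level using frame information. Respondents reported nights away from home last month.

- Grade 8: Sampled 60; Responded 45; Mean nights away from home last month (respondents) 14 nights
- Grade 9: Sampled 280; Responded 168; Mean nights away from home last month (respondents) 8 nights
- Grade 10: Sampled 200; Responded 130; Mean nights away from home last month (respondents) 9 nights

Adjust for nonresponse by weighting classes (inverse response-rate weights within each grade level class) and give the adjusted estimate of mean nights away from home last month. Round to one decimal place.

9.0

Response rates by class: Grade 8 45/60 = 75%, Grade 9 168/280 = 60%, Grade 10 130/200 = 65%.
Inverse-response-rate weighting restores each class to its sampled count, so class totals weight by n_sampled:
  Grade 8: 60 × 14 = 840
  Grade 9: 280 × 8 = 2240
  Grade 10: 200 × 9 = 1800
Adjusted estimate = 4880 / 540 = 9.03704 → 9.0.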